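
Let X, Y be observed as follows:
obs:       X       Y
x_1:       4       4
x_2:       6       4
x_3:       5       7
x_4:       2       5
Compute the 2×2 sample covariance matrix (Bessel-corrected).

Step 1 — column means:
  mean(X) = (4 + 6 + 5 + 2) / 4 = 17/4 = 4.25
  mean(Y) = (4 + 4 + 7 + 5) / 4 = 20/4 = 5

Step 2 — sample covariance S[i,j] = (1/(n-1)) · Σ_k (x_{k,i} - mean_i) · (x_{k,j} - mean_j), with n-1 = 3.
  S[X,X] = ((-0.25)·(-0.25) + (1.75)·(1.75) + (0.75)·(0.75) + (-2.25)·(-2.25)) / 3 = 8.75/3 = 2.9167
  S[X,Y] = ((-0.25)·(-1) + (1.75)·(-1) + (0.75)·(2) + (-2.25)·(0)) / 3 = 0/3 = 0
  S[Y,Y] = ((-1)·(-1) + (-1)·(-1) + (2)·(2) + (0)·(0)) / 3 = 6/3 = 2

S is symmetric (S[j,i] = S[i,j]). Assembling:

S = [[2.9167, 0],
 [0, 2]]


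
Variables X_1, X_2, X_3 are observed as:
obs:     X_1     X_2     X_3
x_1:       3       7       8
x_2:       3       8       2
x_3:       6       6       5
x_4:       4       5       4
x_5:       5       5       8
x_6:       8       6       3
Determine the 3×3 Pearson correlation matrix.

Step 1 — column means:
  mean(X_1) = (3 + 3 + 6 + 4 + 5 + 8) / 6 = 29/6 = 4.8333
  mean(X_2) = (7 + 8 + 6 + 5 + 5 + 6) / 6 = 37/6 = 6.1667
  mean(X_3) = (8 + 2 + 5 + 4 + 8 + 3) / 6 = 30/6 = 5

Step 2 — sample variances and covariances s[i,j] = (1/(n-1)) · Σ_k (x_{k,i} - mean_i) · (x_{k,j} - mean_j), with n-1 = 5:
  s[X_1,X_1] = ((-1.8333)·(-1.8333) + (-1.8333)·(-1.8333) + (1.1667)·(1.1667) + (-0.8333)·(-0.8333) + (0.1667)·(0.1667) + (3.1667)·(3.1667)) / 5 = 18.8333/5 = 3.7667
  s[X_1,X_2] = ((-1.8333)·(0.8333) + (-1.8333)·(1.8333) + (1.1667)·(-0.1667) + (-0.8333)·(-1.1667) + (0.1667)·(-1.1667) + (3.1667)·(-0.1667)) / 5 = -4.8333/5 = -0.9667
  s[X_1,X_3] = ((-1.8333)·(3) + (-1.8333)·(-3) + (1.1667)·(0) + (-0.8333)·(-1) + (0.1667)·(3) + (3.1667)·(-2)) / 5 = -5/5 = -1
  s[X_2,X_2] = ((0.8333)·(0.8333) + (1.8333)·(1.8333) + (-0.1667)·(-0.1667) + (-1.1667)·(-1.1667) + (-1.1667)·(-1.1667) + (-0.1667)·(-0.1667)) / 5 = 6.8333/5 = 1.3667
  s[X_2,X_3] = ((0.8333)·(3) + (1.8333)·(-3) + (-0.1667)·(0) + (-1.1667)·(-1) + (-1.1667)·(3) + (-0.1667)·(-2)) / 5 = -5/5 = -1
  s[X_3,X_3] = ((3)·(3) + (-3)·(-3) + (0)·(0) + (-1)·(-1) + (3)·(3) + (-2)·(-2)) / 5 = 32/5 = 6.4
  Sample standard deviations s_i = √(s[i,i]):
  s(X_1) = √(3.7667) = 1.9408
  s(X_2) = √(1.3667) = 1.169
  s(X_3) = √(6.4) = 2.5298

Step 3 — r_{ij} = s_{ij} / (s_i · s_j):
  r[X_1,X_1] = 1 (diagonal).
  r[X_1,X_2] = -0.9667 / (1.9408 · 1.169) = -0.9667 / 2.2689 = -0.4261
  r[X_1,X_3] = -1 / (1.9408 · 2.5298) = -1 / 4.9099 = -0.2037
  r[X_2,X_2] = 1 (diagonal).
  r[X_2,X_3] = -1 / (1.169 · 2.5298) = -1 / 2.9575 = -0.3381
  r[X_3,X_3] = 1 (diagonal).

R is symmetric with unit diagonal. Assembling:

R = [[1, -0.4261, -0.2037],
 [-0.4261, 1, -0.3381],
 [-0.2037, -0.3381, 1]]


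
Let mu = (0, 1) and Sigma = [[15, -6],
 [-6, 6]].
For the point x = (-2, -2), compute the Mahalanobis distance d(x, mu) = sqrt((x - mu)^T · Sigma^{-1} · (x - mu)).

Step 1 — centre the observation: (x - mu) = (-2, -3).

Step 2 — invert Sigma. det(Sigma) = 15·6 - (-6)² = 54.
  Sigma^{-1} = (1/det) · [[d, -b], [-b, a]] = [[0.1111, 0.1111],
 [0.1111, 0.2778]].

Step 3 — form the quadratic (x - mu)^T · Sigma^{-1} · (x - mu):
  Sigma^{-1} · (x - mu) = (-0.5556, -1.0556).
  (x - mu)^T · [Sigma^{-1} · (x - mu)] = (-2)·(-0.5556) + (-3)·(-1.0556) = 4.2778.

Step 4 — take square root: d = √(4.2778) ≈ 2.0683.

d(x, mu) = √(4.2778) ≈ 2.0683


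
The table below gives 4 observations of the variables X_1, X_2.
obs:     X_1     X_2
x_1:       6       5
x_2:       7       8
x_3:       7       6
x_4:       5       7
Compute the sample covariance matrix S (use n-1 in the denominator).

Step 1 — column means:
  mean(X_1) = (6 + 7 + 7 + 5) / 4 = 25/4 = 6.25
  mean(X_2) = (5 + 8 + 6 + 7) / 4 = 26/4 = 6.5

Step 2 — sample covariance S[i,j] = (1/(n-1)) · Σ_k (x_{k,i} - mean_i) · (x_{k,j} - mean_j), with n-1 = 3.
  S[X_1,X_1] = ((-0.25)·(-0.25) + (0.75)·(0.75) + (0.75)·(0.75) + (-1.25)·(-1.25)) / 3 = 2.75/3 = 0.9167
  S[X_1,X_2] = ((-0.25)·(-1.5) + (0.75)·(1.5) + (0.75)·(-0.5) + (-1.25)·(0.5)) / 3 = 0.5/3 = 0.1667
  S[X_2,X_2] = ((-1.5)·(-1.5) + (1.5)·(1.5) + (-0.5)·(-0.5) + (0.5)·(0.5)) / 3 = 5/3 = 1.6667

S is symmetric (S[j,i] = S[i,j]). Assembling:

S = [[0.9167, 0.1667],
 [0.1667, 1.6667]]


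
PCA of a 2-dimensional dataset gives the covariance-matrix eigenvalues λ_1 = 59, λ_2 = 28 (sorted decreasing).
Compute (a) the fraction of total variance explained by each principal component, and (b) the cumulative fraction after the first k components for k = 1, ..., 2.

Step 1 — total variance = trace(Sigma) = Σ λ_i = 59 + 28 = 87.

Step 2 — fraction explained by component i = λ_i / Σ λ:
  PC1: 59/87 = 0.6782
  PC2: 28/87 = 0.3218

Step 3 — cumulative fraction after k components = (λ_1 + ... + λ_k) / Σ λ:
  k = 1: 59/87 = 0.6782
  k = 2: (59 + 28)/87 = 87/87 = 1

Summary (fraction, with percent):

explained: PC1 0.6782 (67.82%), PC2 0.3218 (32.18%);  cumulative: 0.6782, 1


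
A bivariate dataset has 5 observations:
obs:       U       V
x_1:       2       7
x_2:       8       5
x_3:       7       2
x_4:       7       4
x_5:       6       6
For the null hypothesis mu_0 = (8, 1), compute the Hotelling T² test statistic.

Step 1 — sample mean vector:
  mean(U) = (2 + 8 + 7 + 7 + 6) / 5 = 30/5 = 6
  mean(V) = (7 + 5 + 2 + 4 + 6) / 5 = 24/5 = 4.8
  x̄ = (6, 4.8),  deviation x̄ - mu_0 = (6, 4.8) - (8, 1) = (-2, 3.8).

Step 2 — sample covariance matrix, S[i,j] = (1/(n-1)) · Σ_k (x_{k,i} - mean_i) · (x_{k,j} - mean_j), divisor n-1 = 4:
  S[U,U] = ((-4)·(-4) + (2)·(2) + (1)·(1) + (1)·(1) + (0)·(0)) / 4 = 22/4 = 5.5
  S[U,V] = ((-4)·(2.2) + (2)·(0.2) + (1)·(-2.8) + (1)·(-0.8) + (0)·(1.2)) / 4 = -12/4 = -3
  S[V,V] = ((2.2)·(2.2) + (0.2)·(0.2) + (-2.8)·(-2.8) + (-0.8)·(-0.8) + (1.2)·(1.2)) / 4 = 14.8/4 = 3.7
  S = [[5.5, -3],
 [-3, 3.7]].

Step 3 — invert S. det(S) = 5.5·3.7 - (-3)² = 11.35.
  S^{-1} = (1/det) · [[d, -b], [-b, a]] = [[0.326, 0.2643],
 [0.2643, 0.4846]].

Step 4 — quadratic form (x̄ - mu_0)^T · S^{-1} · (x̄ - mu_0):
  S^{-1} · (x̄ - mu_0) = (0.3524, 1.3128),
  (x̄ - mu_0)^T · [...] = (-2)·(0.3524) + (3.8)·(1.3128) = 4.2837.

Step 5 — scale by n: T² = 5 · 4.2837 = 21.4185.

T² ≈ 21.4185


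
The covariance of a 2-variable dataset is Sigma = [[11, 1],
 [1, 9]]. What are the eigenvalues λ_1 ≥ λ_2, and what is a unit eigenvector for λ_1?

Step 1 — characteristic polynomial of 2×2 Sigma:
  det(Sigma - λI) = λ² - trace · λ + det = 0.
  trace = 11 + 9 = 20, det = 11·9 - (1)² = 98.
Step 2 — discriminant:
  Δ = trace² - 4·det = 400 - 392 = 8.
Step 3 — eigenvalues:
  λ = (trace ± √Δ)/2 = (20 ± 2.8284)/2,
  λ_1 = 11.4142,  λ_2 = 8.5858.

Step 4 — unit eigenvector for λ_1: solve (Sigma - λ_1 I)v = 0. First row:
  (11 - 11.4142)·v_x + (1)·v_y = 0, i.e. (-0.4142)·v_x + (1)·v_y = 0,
  so v ∝ (b, λ_1 - a) = (1, 0.4142) = u.
  ||u|| = √((1)² + (0.4142)²) = √(1.1716) ≈ 1.0824,
  v_1 = u/||u|| ≈ (0.9239, 0.3827) (||v_1|| = 1).

λ_1 = 11.4142,  λ_2 = 8.5858;  v_1 ≈ (0.9239, 0.3827)


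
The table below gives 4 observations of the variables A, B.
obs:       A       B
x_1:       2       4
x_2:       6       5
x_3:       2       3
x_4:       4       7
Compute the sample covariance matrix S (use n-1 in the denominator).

Step 1 — column means:
  mean(A) = (2 + 6 + 2 + 4) / 4 = 14/4 = 3.5
  mean(B) = (4 + 5 + 3 + 7) / 4 = 19/4 = 4.75

Step 2 — sample covariance S[i,j] = (1/(n-1)) · Σ_k (x_{k,i} - mean_i) · (x_{k,j} - mean_j), with n-1 = 3.
  S[A,A] = ((-1.5)·(-1.5) + (2.5)·(2.5) + (-1.5)·(-1.5) + (0.5)·(0.5)) / 3 = 11/3 = 3.6667
  S[A,B] = ((-1.5)·(-0.75) + (2.5)·(0.25) + (-1.5)·(-1.75) + (0.5)·(2.25)) / 3 = 5.5/3 = 1.8333
  S[B,B] = ((-0.75)·(-0.75) + (0.25)·(0.25) + (-1.75)·(-1.75) + (2.25)·(2.25)) / 3 = 8.75/3 = 2.9167

S is symmetric (S[j,i] = S[i,j]). Assembling:

S = [[3.6667, 1.8333],
 [1.8333, 2.9167]]


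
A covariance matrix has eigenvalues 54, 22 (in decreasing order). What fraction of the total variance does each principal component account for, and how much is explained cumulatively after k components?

Step 1 — total variance = trace(Sigma) = Σ λ_i = 54 + 22 = 76.

Step 2 — fraction explained by component i = λ_i / Σ λ:
  PC1: 54/76 = 0.7105
  PC2: 22/76 = 0.2895

Step 3 — cumulative fraction after k components = (λ_1 + ... + λ_k) / Σ λ:
  k = 1: 54/76 = 0.7105
  k = 2: (54 + 22)/76 = 76/76 = 1

Summary (fraction, with percent):

explained: PC1 0.7105 (71.05%), PC2 0.2895 (28.95%);  cumulative: 0.7105, 1


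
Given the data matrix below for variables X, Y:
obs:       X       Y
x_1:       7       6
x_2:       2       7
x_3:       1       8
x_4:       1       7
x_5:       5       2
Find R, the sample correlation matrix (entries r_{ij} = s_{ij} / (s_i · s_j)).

Step 1 — column means:
  mean(X) = (7 + 2 + 1 + 1 + 5) / 5 = 16/5 = 3.2
  mean(Y) = (6 + 7 + 8 + 7 + 2) / 5 = 30/5 = 6

Step 2 — sample variances and covariances s[i,j] = (1/(n-1)) · Σ_k (x_{k,i} - mean_i) · (x_{k,j} - mean_j), with n-1 = 4:
  s[X,X] = ((3.8)·(3.8) + (-1.2)·(-1.2) + (-2.2)·(-2.2) + (-2.2)·(-2.2) + (1.8)·(1.8)) / 4 = 28.8/4 = 7.2
  s[X,Y] = ((3.8)·(0) + (-1.2)·(1) + (-2.2)·(2) + (-2.2)·(1) + (1.8)·(-4)) / 4 = -15/4 = -3.75
  s[Y,Y] = ((0)·(0) + (1)·(1) + (2)·(2) + (1)·(1) + (-4)·(-4)) / 4 = 22/4 = 5.5
  Sample standard deviations s_i = √(s[i,i]):
  s(X) = √(7.2) = 2.6833
  s(Y) = √(5.5) = 2.3452

Step 3 — r_{ij} = s_{ij} / (s_i · s_j):
  r[X,X] = 1 (diagonal).
  r[X,Y] = -3.75 / (2.6833 · 2.3452) = -3.75 / 6.2929 = -0.5959
  r[Y,Y] = 1 (diagonal).

R is symmetric with unit diagonal. Assembling:

R = [[1, -0.5959],
 [-0.5959, 1]]


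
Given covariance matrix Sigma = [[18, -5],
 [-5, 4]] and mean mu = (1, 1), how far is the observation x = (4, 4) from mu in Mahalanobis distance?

Step 1 — centre the observation: (x - mu) = (3, 3).

Step 2 — invert Sigma. det(Sigma) = 18·4 - (-5)² = 47.
  Sigma^{-1} = (1/det) · [[d, -b], [-b, a]] = [[0.0851, 0.1064],
 [0.1064, 0.383]].

Step 3 — form the quadratic (x - mu)^T · Sigma^{-1} · (x - mu):
  Sigma^{-1} · (x - mu) = (0.5745, 1.4681).
  (x - mu)^T · [Sigma^{-1} · (x - mu)] = (3)·(0.5745) + (3)·(1.4681) = 6.1277.

Step 4 — take square root: d = √(6.1277) ≈ 2.4754.

d(x, mu) = √(6.1277) ≈ 2.4754


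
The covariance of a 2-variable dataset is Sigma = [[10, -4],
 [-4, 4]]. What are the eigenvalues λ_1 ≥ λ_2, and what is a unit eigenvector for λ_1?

Step 1 — characteristic polynomial of 2×2 Sigma:
  det(Sigma - λI) = λ² - trace · λ + det = 0.
  trace = 10 + 4 = 14, det = 10·4 - (-4)² = 24.
Step 2 — discriminant:
  Δ = trace² - 4·det = 196 - 96 = 100.
Step 3 — eigenvalues:
  λ = (trace ± √Δ)/2 = (14 ± 10)/2,
  λ_1 = 12,  λ_2 = 2.

Step 4 — unit eigenvector for λ_1: solve (Sigma - λ_1 I)v = 0. First row:
  (10 - 12)·v_x + (-4)·v_y = 0, i.e. (-2)·v_x + (-4)·v_y = 0,
  so v ∝ (b, λ_1 - a) = (-4, 2); multiply by -1 so the first entry is positive: u = (4, -2).
  ||u|| = √((4)² + (-2)²) = √(20) ≈ 4.4721,
  v_1 = u/||u|| ≈ (0.8944, -0.4472) (||v_1|| = 1).

λ_1 = 12,  λ_2 = 2;  v_1 ≈ (0.8944, -0.4472)


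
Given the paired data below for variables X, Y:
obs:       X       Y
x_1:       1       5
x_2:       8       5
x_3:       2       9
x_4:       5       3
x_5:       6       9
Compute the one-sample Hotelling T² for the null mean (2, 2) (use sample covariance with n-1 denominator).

Step 1 — sample mean vector:
  mean(X) = (1 + 8 + 2 + 5 + 6) / 5 = 22/5 = 4.4
  mean(Y) = (5 + 5 + 9 + 3 + 9) / 5 = 31/5 = 6.2
  x̄ = (4.4, 6.2),  deviation x̄ - mu_0 = (4.4, 6.2) - (2, 2) = (2.4, 4.2).

Step 2 — sample covariance matrix, S[i,j] = (1/(n-1)) · Σ_k (x_{k,i} - mean_i) · (x_{k,j} - mean_j), divisor n-1 = 4:
  S[X,X] = ((-3.4)·(-3.4) + (3.6)·(3.6) + (-2.4)·(-2.4) + (0.6)·(0.6) + (1.6)·(1.6)) / 4 = 33.2/4 = 8.3
  S[X,Y] = ((-3.4)·(-1.2) + (3.6)·(-1.2) + (-2.4)·(2.8) + (0.6)·(-3.2) + (1.6)·(2.8)) / 4 = -4.4/4 = -1.1
  S[Y,Y] = ((-1.2)·(-1.2) + (-1.2)·(-1.2) + (2.8)·(2.8) + (-3.2)·(-3.2) + (2.8)·(2.8)) / 4 = 28.8/4 = 7.2
  S = [[8.3, -1.1],
 [-1.1, 7.2]].

Step 3 — invert S. det(S) = 8.3·7.2 - (-1.1)² = 58.55.
  S^{-1} = (1/det) · [[d, -b], [-b, a]] = [[0.123, 0.0188],
 [0.0188, 0.1418]].

Step 4 — quadratic form (x̄ - mu_0)^T · S^{-1} · (x̄ - mu_0):
  S^{-1} · (x̄ - mu_0) = (0.374, 0.6405),
  (x̄ - mu_0)^T · [...] = (2.4)·(0.374) + (4.2)·(0.6405) = 3.5877.

Step 5 — scale by n: T² = 5 · 3.5877 = 17.9385.

T² ≈ 17.9385


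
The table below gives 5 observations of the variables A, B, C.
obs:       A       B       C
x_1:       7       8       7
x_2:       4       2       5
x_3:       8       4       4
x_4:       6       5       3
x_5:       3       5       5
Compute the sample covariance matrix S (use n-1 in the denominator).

Step 1 — column means:
  mean(A) = (7 + 4 + 8 + 6 + 3) / 5 = 28/5 = 5.6
  mean(B) = (8 + 2 + 4 + 5 + 5) / 5 = 24/5 = 4.8
  mean(C) = (7 + 5 + 4 + 3 + 5) / 5 = 24/5 = 4.8

Step 2 — sample covariance S[i,j] = (1/(n-1)) · Σ_k (x_{k,i} - mean_i) · (x_{k,j} - mean_j), with n-1 = 4.
  S[A,A] = ((1.4)·(1.4) + (-1.6)·(-1.6) + (2.4)·(2.4) + (0.4)·(0.4) + (-2.6)·(-2.6)) / 4 = 17.2/4 = 4.3
  S[A,B] = ((1.4)·(3.2) + (-1.6)·(-2.8) + (2.4)·(-0.8) + (0.4)·(0.2) + (-2.6)·(0.2)) / 4 = 6.6/4 = 1.65
  S[A,C] = ((1.4)·(2.2) + (-1.6)·(0.2) + (2.4)·(-0.8) + (0.4)·(-1.8) + (-2.6)·(0.2)) / 4 = -0.4/4 = -0.1
  S[B,B] = ((3.2)·(3.2) + (-2.8)·(-2.8) + (-0.8)·(-0.8) + (0.2)·(0.2) + (0.2)·(0.2)) / 4 = 18.8/4 = 4.7
  S[B,C] = ((3.2)·(2.2) + (-2.8)·(0.2) + (-0.8)·(-0.8) + (0.2)·(-1.8) + (0.2)·(0.2)) / 4 = 6.8/4 = 1.7
  S[C,C] = ((2.2)·(2.2) + (0.2)·(0.2) + (-0.8)·(-0.8) + (-1.8)·(-1.8) + (0.2)·(0.2)) / 4 = 8.8/4 = 2.2

S is symmetric (S[j,i] = S[i,j]). Assembling:

S = [[4.3, 1.65, -0.1],
 [1.65, 4.7, 1.7],
 [-0.1, 1.7, 2.2]]


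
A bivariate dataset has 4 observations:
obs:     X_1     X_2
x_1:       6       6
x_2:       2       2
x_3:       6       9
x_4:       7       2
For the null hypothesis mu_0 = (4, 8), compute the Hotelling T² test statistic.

Step 1 — sample mean vector:
  mean(X_1) = (6 + 2 + 6 + 7) / 4 = 21/4 = 5.25
  mean(X_2) = (6 + 2 + 9 + 2) / 4 = 19/4 = 4.75
  x̄ = (5.25, 4.75),  deviation x̄ - mu_0 = (5.25, 4.75) - (4, 8) = (1.25, -3.25).

Step 2 — sample covariance matrix, S[i,j] = (1/(n-1)) · Σ_k (x_{k,i} - mean_i) · (x_{k,j} - mean_j), divisor n-1 = 3:
  S[X_1,X_1] = ((0.75)·(0.75) + (-3.25)·(-3.25) + (0.75)·(0.75) + (1.75)·(1.75)) / 3 = 14.75/3 = 4.9167
  S[X_1,X_2] = ((0.75)·(1.25) + (-3.25)·(-2.75) + (0.75)·(4.25) + (1.75)·(-2.75)) / 3 = 8.25/3 = 2.75
  S[X_2,X_2] = ((1.25)·(1.25) + (-2.75)·(-2.75) + (4.25)·(4.25) + (-2.75)·(-2.75)) / 3 = 34.75/3 = 11.5833
  S = [[4.9167, 2.75],
 [2.75, 11.5833]].

Step 3 — invert S. det(S) = 4.9167·11.5833 - (2.75)² = 49.3889.
  S^{-1} = (1/det) · [[d, -b], [-b, a]] = [[0.2345, -0.0557],
 [-0.0557, 0.0996]].

Step 4 — quadratic form (x̄ - mu_0)^T · S^{-1} · (x̄ - mu_0):
  S^{-1} · (x̄ - mu_0) = (0.4741, -0.3931),
  (x̄ - mu_0)^T · [...] = (1.25)·(0.4741) + (-3.25)·(-0.3931) = 1.8704.

Step 5 — scale by n: T² = 4 · 1.8704 = 7.4814.

T² ≈ 7.4814


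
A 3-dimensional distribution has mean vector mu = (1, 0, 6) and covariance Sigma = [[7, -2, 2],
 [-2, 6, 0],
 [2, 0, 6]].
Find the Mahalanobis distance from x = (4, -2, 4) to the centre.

Step 1 — centre the observation: (x - mu) = (3, -2, -2).

Step 2 — invert Sigma (cofactor / det for 3×3, or solve directly):
  Sigma^{-1} = [[0.1765, 0.0588, -0.0588],
 [0.0588, 0.1863, -0.0196],
 [-0.0588, -0.0196, 0.1863]].

Step 3 — form the quadratic (x - mu)^T · Sigma^{-1} · (x - mu):
  Sigma^{-1} · (x - mu) = (0.5294, -0.1569, -0.5098).
  (x - mu)^T · [Sigma^{-1} · (x - mu)] = (3)·(0.5294) + (-2)·(-0.1569) + (-2)·(-0.5098) = 2.9216.

Step 4 — take square root: d = √(2.9216) ≈ 1.7093.

d(x, mu) = √(2.9216) ≈ 1.7093


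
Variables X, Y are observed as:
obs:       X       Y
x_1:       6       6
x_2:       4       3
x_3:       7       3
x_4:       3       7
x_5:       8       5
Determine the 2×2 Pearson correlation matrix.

Step 1 — column means:
  mean(X) = (6 + 4 + 7 + 3 + 8) / 5 = 28/5 = 5.6
  mean(Y) = (6 + 3 + 3 + 7 + 5) / 5 = 24/5 = 4.8

Step 2 — sample variances and covariances s[i,j] = (1/(n-1)) · Σ_k (x_{k,i} - mean_i) · (x_{k,j} - mean_j), with n-1 = 4:
  s[X,X] = ((0.4)·(0.4) + (-1.6)·(-1.6) + (1.4)·(1.4) + (-2.6)·(-2.6) + (2.4)·(2.4)) / 4 = 17.2/4 = 4.3
  s[X,Y] = ((0.4)·(1.2) + (-1.6)·(-1.8) + (1.4)·(-1.8) + (-2.6)·(2.2) + (2.4)·(0.2)) / 4 = -4.4/4 = -1.1
  s[Y,Y] = ((1.2)·(1.2) + (-1.8)·(-1.8) + (-1.8)·(-1.8) + (2.2)·(2.2) + (0.2)·(0.2)) / 4 = 12.8/4 = 3.2
  Sample standard deviations s_i = √(s[i,i]):
  s(X) = √(4.3) = 2.0736
  s(Y) = √(3.2) = 1.7889

Step 3 — r_{ij} = s_{ij} / (s_i · s_j):
  r[X,X] = 1 (diagonal).
  r[X,Y] = -1.1 / (2.0736 · 1.7889) = -1.1 / 3.7094 = -0.2965
  r[Y,Y] = 1 (diagonal).

R is symmetric with unit diagonal. Assembling:

R = [[1, -0.2965],
 [-0.2965, 1]]


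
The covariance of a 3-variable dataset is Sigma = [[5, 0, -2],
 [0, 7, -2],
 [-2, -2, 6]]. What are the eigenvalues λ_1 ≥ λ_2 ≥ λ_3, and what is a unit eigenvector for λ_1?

Step 1 — characteristic polynomial p(λ) = det(λI - Sigma) = λ³ - tr·λ² + c_1·λ - det, where tr = trace, c_1 = sum of the principal 2×2 minors, det = det(Sigma):
  tr = 5 + 7 + 6 = 18,
  c_1 = (5·7 - (0)²) + (5·6 - (-2)²) + (7·6 - (-2)²) = 35 + 26 + 38 = 99,
  det = 5·(7·6 - (-2)²) - (0)·((0)·6 - (-2)·(-2)) + (-2)·((0)·(-2) - 7·(-2)) = 5·(38) - (0)·(-4) + (-2)·(14) = 162.
  So p(λ) = λ³ - 18λ² + 99λ - 162.
Step 2 — look for an integer root (rational root theorem: any rational root is an integer divisor of 162). Testing λ = 3:
  p(3) = 27 - 162 + 297 - 162 = 0  ✓
  Dividing out (λ - 3): p(λ) = (λ - 3)(λ² - 15λ + 54).
Step 3 — remaining eigenvalues from the quadratic λ² - 15λ + 54 = 0:
  Δ = 15² - 4·54 = 225 - 216 = 9,  λ = (15 ± √9)/2 = (15 ± 3)/2 = 9 or 6.
  Sorted: λ_1 = 9,  λ_2 = 6,  λ_3 = 3  (check: sum = 18 = tr ✓).

Step 4 — unit eigenvector for λ_1 = 9: v spans the null space of (Sigma - λ_1 I), whose rows are
  r_1 = (-4, 0, -2),  r_2 = (0, -2, -2),  r_3 = (-2, -2, -3).
  v is orthogonal to every row, so take v ∝ r_1 × r_2 = ((0)·(-2) - (-2)·(-2), (-2)·(0) - (-4)·(-2), (-4)·(-2) - (0)·(0)) = (-4, -8, 8).
  Rescale (divide by 4; multiply by -1 so the first nonzero entry is positive): u = (1, 2, -2).
  ||u|| = √((1)² + (2)² + (-2)²) = √(9) = 3,  v_1 = u/||u|| ≈ (0.3333, 0.6667, -0.6667) (||v_1|| = 1).

λ_1 = 9,  λ_2 = 6,  λ_3 = 3;  v_1 ≈ (0.3333, 0.6667, -0.6667)


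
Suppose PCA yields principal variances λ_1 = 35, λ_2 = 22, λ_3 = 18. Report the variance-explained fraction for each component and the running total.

Step 1 — total variance = trace(Sigma) = Σ λ_i = 35 + 22 + 18 = 75.

Step 2 — fraction explained by component i = λ_i / Σ λ:
  PC1: 35/75 = 0.4667
  PC2: 22/75 = 0.2933
  PC3: 18/75 = 0.24

Step 3 — cumulative fraction after k components = (λ_1 + ... + λ_k) / Σ λ:
  k = 1: 35/75 = 0.4667
  k = 2: (35 + 22)/75 = 57/75 = 0.76
  k = 3: (35 + 22 + 18)/75 = 75/75 = 1

Summary (fraction, with percent):

explained: PC1 0.4667 (46.67%), PC2 0.2933 (29.33%), PC3 0.24 (24%);  cumulative: 0.4667, 0.76, 1


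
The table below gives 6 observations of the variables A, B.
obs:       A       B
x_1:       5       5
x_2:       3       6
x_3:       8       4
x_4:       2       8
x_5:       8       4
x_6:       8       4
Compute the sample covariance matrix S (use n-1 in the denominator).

Step 1 — column means:
  mean(A) = (5 + 3 + 8 + 2 + 8 + 8) / 6 = 34/6 = 5.6667
  mean(B) = (5 + 6 + 4 + 8 + 4 + 4) / 6 = 31/6 = 5.1667

Step 2 — sample covariance S[i,j] = (1/(n-1)) · Σ_k (x_{k,i} - mean_i) · (x_{k,j} - mean_j), with n-1 = 5.
  S[A,A] = ((-0.6667)·(-0.6667) + (-2.6667)·(-2.6667) + (2.3333)·(2.3333) + (-3.6667)·(-3.6667) + (2.3333)·(2.3333) + (2.3333)·(2.3333)) / 5 = 37.3333/5 = 7.4667
  S[A,B] = ((-0.6667)·(-0.1667) + (-2.6667)·(0.8333) + (2.3333)·(-1.1667) + (-3.6667)·(2.8333) + (2.3333)·(-1.1667) + (2.3333)·(-1.1667)) / 5 = -20.6667/5 = -4.1333
  S[B,B] = ((-0.1667)·(-0.1667) + (0.8333)·(0.8333) + (-1.1667)·(-1.1667) + (2.8333)·(2.8333) + (-1.1667)·(-1.1667) + (-1.1667)·(-1.1667)) / 5 = 12.8333/5 = 2.5667

S is symmetric (S[j,i] = S[i,j]). Assembling:

S = [[7.4667, -4.1333],
 [-4.1333, 2.5667]]


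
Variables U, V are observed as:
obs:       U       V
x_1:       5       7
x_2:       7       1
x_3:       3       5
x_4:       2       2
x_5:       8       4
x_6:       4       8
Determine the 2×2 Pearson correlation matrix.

Step 1 — column means:
  mean(U) = (5 + 7 + 3 + 2 + 8 + 4) / 6 = 29/6 = 4.8333
  mean(V) = (7 + 1 + 5 + 2 + 4 + 8) / 6 = 27/6 = 4.5

Step 2 — sample variances and covariances s[i,j] = (1/(n-1)) · Σ_k (x_{k,i} - mean_i) · (x_{k,j} - mean_j), with n-1 = 5:
  s[U,U] = ((0.1667)·(0.1667) + (2.1667)·(2.1667) + (-1.8333)·(-1.8333) + (-2.8333)·(-2.8333) + (3.1667)·(3.1667) + (-0.8333)·(-0.8333)) / 5 = 26.8333/5 = 5.3667
  s[U,V] = ((0.1667)·(2.5) + (2.1667)·(-3.5) + (-1.8333)·(0.5) + (-2.8333)·(-2.5) + (3.1667)·(-0.5) + (-0.8333)·(3.5)) / 5 = -5.5/5 = -1.1
  s[V,V] = ((2.5)·(2.5) + (-3.5)·(-3.5) + (0.5)·(0.5) + (-2.5)·(-2.5) + (-0.5)·(-0.5) + (3.5)·(3.5)) / 5 = 37.5/5 = 7.5
  Sample standard deviations s_i = √(s[i,i]):
  s(U) = √(5.3667) = 2.3166
  s(V) = √(7.5) = 2.7386

Step 3 — r_{ij} = s_{ij} / (s_i · s_j):
  r[U,U] = 1 (diagonal).
  r[U,V] = -1.1 / (2.3166 · 2.7386) = -1.1 / 6.3443 = -0.1734
  r[V,V] = 1 (diagonal).

R is symmetric with unit diagonal. Assembling:

R = [[1, -0.1734],
 [-0.1734, 1]]


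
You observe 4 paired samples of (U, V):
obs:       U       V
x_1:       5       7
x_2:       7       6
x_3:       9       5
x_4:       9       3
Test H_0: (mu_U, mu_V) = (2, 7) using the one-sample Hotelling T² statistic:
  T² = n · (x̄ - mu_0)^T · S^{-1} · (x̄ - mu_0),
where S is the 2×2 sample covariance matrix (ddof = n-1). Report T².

Step 1 — sample mean vector:
  mean(U) = (5 + 7 + 9 + 9) / 4 = 30/4 = 7.5
  mean(V) = (7 + 6 + 5 + 3) / 4 = 21/4 = 5.25
  x̄ = (7.5, 5.25),  deviation x̄ - mu_0 = (7.5, 5.25) - (2, 7) = (5.5, -1.75).

Step 2 — sample covariance matrix, S[i,j] = (1/(n-1)) · Σ_k (x_{k,i} - mean_i) · (x_{k,j} - mean_j), divisor n-1 = 3:
  S[U,U] = ((-2.5)·(-2.5) + (-0.5)·(-0.5) + (1.5)·(1.5) + (1.5)·(1.5)) / 3 = 11/3 = 3.6667
  S[U,V] = ((-2.5)·(1.75) + (-0.5)·(0.75) + (1.5)·(-0.25) + (1.5)·(-2.25)) / 3 = -8.5/3 = -2.8333
  S[V,V] = ((1.75)·(1.75) + (0.75)·(0.75) + (-0.25)·(-0.25) + (-2.25)·(-2.25)) / 3 = 8.75/3 = 2.9167
  S = [[3.6667, -2.8333],
 [-2.8333, 2.9167]].

Step 3 — invert S. det(S) = 3.6667·2.9167 - (-2.8333)² = 2.6667.
  S^{-1} = (1/det) · [[d, -b], [-b, a]] = [[1.0938, 1.0625],
 [1.0625, 1.375]].

Step 4 — quadratic form (x̄ - mu_0)^T · S^{-1} · (x̄ - mu_0):
  S^{-1} · (x̄ - mu_0) = (4.1562, 3.4375),
  (x̄ - mu_0)^T · [...] = (5.5)·(4.1562) + (-1.75)·(3.4375) = 16.8438.

Step 5 — scale by n: T² = 4 · 16.8438 = 67.375.

T² ≈ 67.375


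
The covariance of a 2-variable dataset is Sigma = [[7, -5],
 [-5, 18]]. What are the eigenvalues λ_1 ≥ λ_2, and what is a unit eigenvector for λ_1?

Step 1 — characteristic polynomial of 2×2 Sigma:
  det(Sigma - λI) = λ² - trace · λ + det = 0.
  trace = 7 + 18 = 25, det = 7·18 - (-5)² = 101.
Step 2 — discriminant:
  Δ = trace² - 4·det = 625 - 404 = 221.
Step 3 — eigenvalues:
  λ = (trace ± √Δ)/2 = (25 ± 14.8661)/2,
  λ_1 = 19.933,  λ_2 = 5.067.

Step 4 — unit eigenvector for λ_1: solve (Sigma - λ_1 I)v = 0. First row:
  (7 - 19.933)·v_x + (-5)·v_y = 0, i.e. (-12.933)·v_x + (-5)·v_y = 0,
  so v ∝ (b, λ_1 - a) = (-5, 12.933); multiply by -1 so the first entry is positive: u = (5, -12.933).
  ||u|| = √((5)² + (-12.933)²) = √(192.2634) ≈ 13.8659,
  v_1 = u/||u|| ≈ (0.3606, -0.9327) (||v_1|| = 1).

λ_1 = 19.933,  λ_2 = 5.067;  v_1 ≈ (0.3606, -0.9327)


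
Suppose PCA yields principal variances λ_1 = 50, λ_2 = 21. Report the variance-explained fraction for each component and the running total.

Step 1 — total variance = trace(Sigma) = Σ λ_i = 50 + 21 = 71.

Step 2 — fraction explained by component i = λ_i / Σ λ:
  PC1: 50/71 = 0.7042
  PC2: 21/71 = 0.2958

Step 3 — cumulative fraction after k components = (λ_1 + ... + λ_k) / Σ λ:
  k = 1: 50/71 = 0.7042
  k = 2: (50 + 21)/71 = 71/71 = 1

Summary (fraction, with percent):

explained: PC1 0.7042 (70.42%), PC2 0.2958 (29.58%);  cumulative: 0.7042, 1


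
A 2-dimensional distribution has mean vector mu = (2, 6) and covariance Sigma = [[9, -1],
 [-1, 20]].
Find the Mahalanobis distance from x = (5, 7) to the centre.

Step 1 — centre the observation: (x - mu) = (3, 1).

Step 2 — invert Sigma. det(Sigma) = 9·20 - (-1)² = 179.
  Sigma^{-1} = (1/det) · [[d, -b], [-b, a]] = [[0.1117, 0.0056],
 [0.0056, 0.0503]].

Step 3 — form the quadratic (x - mu)^T · Sigma^{-1} · (x - mu):
  Sigma^{-1} · (x - mu) = (0.3408, 0.067).
  (x - mu)^T · [Sigma^{-1} · (x - mu)] = (3)·(0.3408) + (1)·(0.067) = 1.0894.

Step 4 — take square root: d = √(1.0894) ≈ 1.0437.

d(x, mu) = √(1.0894) ≈ 1.0437


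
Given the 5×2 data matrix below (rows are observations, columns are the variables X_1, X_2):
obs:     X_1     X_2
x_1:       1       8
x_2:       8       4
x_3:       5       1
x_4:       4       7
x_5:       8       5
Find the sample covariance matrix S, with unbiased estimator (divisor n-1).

Step 1 — column means:
  mean(X_1) = (1 + 8 + 5 + 4 + 8) / 5 = 26/5 = 5.2
  mean(X_2) = (8 + 4 + 1 + 7 + 5) / 5 = 25/5 = 5

Step 2 — sample covariance S[i,j] = (1/(n-1)) · Σ_k (x_{k,i} - mean_i) · (x_{k,j} - mean_j), with n-1 = 4.
  S[X_1,X_1] = ((-4.2)·(-4.2) + (2.8)·(2.8) + (-0.2)·(-0.2) + (-1.2)·(-1.2) + (2.8)·(2.8)) / 4 = 34.8/4 = 8.7
  S[X_1,X_2] = ((-4.2)·(3) + (2.8)·(-1) + (-0.2)·(-4) + (-1.2)·(2) + (2.8)·(0)) / 4 = -17/4 = -4.25
  S[X_2,X_2] = ((3)·(3) + (-1)·(-1) + (-4)·(-4) + (2)·(2) + (0)·(0)) / 4 = 30/4 = 7.5

S is symmetric (S[j,i] = S[i,j]). Assembling:

S = [[8.7, -4.25],
 [-4.25, 7.5]]


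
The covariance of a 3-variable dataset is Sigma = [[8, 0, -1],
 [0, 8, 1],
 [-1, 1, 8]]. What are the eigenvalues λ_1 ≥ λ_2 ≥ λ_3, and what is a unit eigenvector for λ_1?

Step 1 — characteristic polynomial p(λ) = det(λI - Sigma) = λ³ - tr·λ² + c_1·λ - det, where tr = trace, c_1 = sum of the principal 2×2 minors, det = det(Sigma):
  tr = 8 + 8 + 8 = 24,
  c_1 = (8·8 - (0)²) + (8·8 - (-1)²) + (8·8 - (1)²) = 64 + 63 + 63 = 190,
  det = 8·(8·8 - (1)²) - (0)·((0)·8 - (1)·(-1)) + (-1)·((0)·(1) - 8·(-1)) = 8·(63) - (0)·(1) + (-1)·(8) = 496.
  So p(λ) = λ³ - 24λ² + 190λ - 496.
Step 2 — look for an integer root (rational root theorem: any rational root is an integer divisor of 496). Testing λ = 8:
  p(8) = 512 - 1536 + 1520 - 496 = 0  ✓
  Dividing out (λ - 8): p(λ) = (λ - 8)(λ² - 16λ + 62).
Step 3 — remaining eigenvalues from the quadratic λ² - 16λ + 62 = 0:
  Δ = 16² - 4·62 = 256 - 248 = 8,  λ = (16 ± √8)/2 = (16 ± 2.8284)/2 ≈ 9.4142 or 6.5858.
  Sorted: λ_1 = 9.4142,  λ_2 = 8,  λ_3 = 6.5858  (check: sum = 24 = tr ✓).

Step 4 — unit eigenvector for λ_1 ≈ 9.4142: v spans the null space of (Sigma - λ_1 I), whose rows are
  r_1 = (-1.4142, 0, -1),  r_2 = (0, -1.4142, 1),  r_3 = (-1, 1, -1.4142).
  v is orthogonal to every row, so take v ∝ r_1 × r_2 = ((0)·(1) - (-1)·(-1.4142), (-1)·(0) - (-1.4142)·(1), (-1.4142)·(-1.4142) - (0)·(0)) ≈ (-1.4142, 1.4142, 2).
  Rescale (multiply by -1 so the first nonzero entry is positive): u = (1.4142, -1.4142, -2).
  ||u|| = √((1.4142)² + (-1.4142)² + (-2)²) = √(8) ≈ 2.8284,  v_1 = u/||u|| ≈ (0.5, -0.5, -0.7071) (||v_1|| = 1).

λ_1 = 9.4142,  λ_2 = 8,  λ_3 = 6.5858;  v_1 ≈ (0.5, -0.5, -0.7071)


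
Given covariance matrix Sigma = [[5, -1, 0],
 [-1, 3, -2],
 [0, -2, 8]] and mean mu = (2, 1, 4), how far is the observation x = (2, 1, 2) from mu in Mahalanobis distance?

Step 1 — centre the observation: (x - mu) = (0, 0, -2).

Step 2 — invert Sigma (cofactor / det for 3×3, or solve directly):
  Sigma^{-1} = [[0.2174, 0.087, 0.0217],
 [0.087, 0.4348, 0.1087],
 [0.0217, 0.1087, 0.1522]].

Step 3 — form the quadratic (x - mu)^T · Sigma^{-1} · (x - mu):
  Sigma^{-1} · (x - mu) = (-0.0435, -0.2174, -0.3043).
  (x - mu)^T · [Sigma^{-1} · (x - mu)] = (0)·(-0.0435) + (0)·(-0.2174) + (-2)·(-0.3043) = 0.6087.

Step 4 — take square root: d = √(0.6087) ≈ 0.7802.

d(x, mu) = √(0.6087) ≈ 0.7802


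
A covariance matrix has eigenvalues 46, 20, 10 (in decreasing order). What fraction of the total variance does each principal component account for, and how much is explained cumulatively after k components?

Step 1 — total variance = trace(Sigma) = Σ λ_i = 46 + 20 + 10 = 76.

Step 2 — fraction explained by component i = λ_i / Σ λ:
  PC1: 46/76 = 0.6053
  PC2: 20/76 = 0.2632
  PC3: 10/76 = 0.1316

Step 3 — cumulative fraction after k components = (λ_1 + ... + λ_k) / Σ λ:
  k = 1: 46/76 = 0.6053
  k = 2: (46 + 20)/76 = 66/76 = 0.8684
  k = 3: (46 + 20 + 10)/76 = 76/76 = 1

Summary (fraction, with percent):

explained: PC1 0.6053 (60.53%), PC2 0.2632 (26.32%), PC3 0.1316 (13.16%);  cumulative: 0.6053, 0.8684, 1


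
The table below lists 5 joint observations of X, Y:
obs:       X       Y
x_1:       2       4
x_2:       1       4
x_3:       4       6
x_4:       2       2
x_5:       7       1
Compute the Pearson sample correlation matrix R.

Step 1 — column means:
  mean(X) = (2 + 1 + 4 + 2 + 7) / 5 = 16/5 = 3.2
  mean(Y) = (4 + 4 + 6 + 2 + 1) / 5 = 17/5 = 3.4

Step 2 — sample variances and covariances s[i,j] = (1/(n-1)) · Σ_k (x_{k,i} - mean_i) · (x_{k,j} - mean_j), with n-1 = 4:
  s[X,X] = ((-1.2)·(-1.2) + (-2.2)·(-2.2) + (0.8)·(0.8) + (-1.2)·(-1.2) + (3.8)·(3.8)) / 4 = 22.8/4 = 5.7
  s[X,Y] = ((-1.2)·(0.6) + (-2.2)·(0.6) + (0.8)·(2.6) + (-1.2)·(-1.4) + (3.8)·(-2.4)) / 4 = -7.4/4 = -1.85
  s[Y,Y] = ((0.6)·(0.6) + (0.6)·(0.6) + (2.6)·(2.6) + (-1.4)·(-1.4) + (-2.4)·(-2.4)) / 4 = 15.2/4 = 3.8
  Sample standard deviations s_i = √(s[i,i]):
  s(X) = √(5.7) = 2.3875
  s(Y) = √(3.8) = 1.9494

Step 3 — r_{ij} = s_{ij} / (s_i · s_j):
  r[X,X] = 1 (diagonal).
  r[X,Y] = -1.85 / (2.3875 · 1.9494) = -1.85 / 4.654 = -0.3975
  r[Y,Y] = 1 (diagonal).

R is symmetric with unit diagonal. Assembling:

R = [[1, -0.3975],
 [-0.3975, 1]]


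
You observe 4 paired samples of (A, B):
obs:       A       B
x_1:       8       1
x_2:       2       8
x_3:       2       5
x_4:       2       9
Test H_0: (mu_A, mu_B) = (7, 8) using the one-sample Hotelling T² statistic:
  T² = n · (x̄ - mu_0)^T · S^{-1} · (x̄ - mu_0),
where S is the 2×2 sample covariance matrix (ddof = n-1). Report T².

Step 1 — sample mean vector:
  mean(A) = (8 + 2 + 2 + 2) / 4 = 14/4 = 3.5
  mean(B) = (1 + 8 + 5 + 9) / 4 = 23/4 = 5.75
  x̄ = (3.5, 5.75),  deviation x̄ - mu_0 = (3.5, 5.75) - (7, 8) = (-3.5, -2.25).

Step 2 — sample covariance matrix, S[i,j] = (1/(n-1)) · Σ_k (x_{k,i} - mean_i) · (x_{k,j} - mean_j), divisor n-1 = 3:
  S[A,A] = ((4.5)·(4.5) + (-1.5)·(-1.5) + (-1.5)·(-1.5) + (-1.5)·(-1.5)) / 3 = 27/3 = 9
  S[A,B] = ((4.5)·(-4.75) + (-1.5)·(2.25) + (-1.5)·(-0.75) + (-1.5)·(3.25)) / 3 = -28.5/3 = -9.5
  S[B,B] = ((-4.75)·(-4.75) + (2.25)·(2.25) + (-0.75)·(-0.75) + (3.25)·(3.25)) / 3 = 38.75/3 = 12.9167
  S = [[9, -9.5],
 [-9.5, 12.9167]].

Step 3 — invert S. det(S) = 9·12.9167 - (-9.5)² = 26.
  S^{-1} = (1/det) · [[d, -b], [-b, a]] = [[0.4968, 0.3654],
 [0.3654, 0.3462]].

Step 4 — quadratic form (x̄ - mu_0)^T · S^{-1} · (x̄ - mu_0):
  S^{-1} · (x̄ - mu_0) = (-2.5609, -2.0577),
  (x̄ - mu_0)^T · [...] = (-3.5)·(-2.5609) + (-2.25)·(-2.0577) = 13.5929.

Step 5 — scale by n: T² = 4 · 13.5929 = 54.3718.

T² ≈ 54.3718


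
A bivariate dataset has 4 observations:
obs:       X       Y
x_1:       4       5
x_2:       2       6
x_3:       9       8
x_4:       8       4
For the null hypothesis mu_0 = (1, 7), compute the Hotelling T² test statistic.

Step 1 — sample mean vector:
  mean(X) = (4 + 2 + 9 + 8) / 4 = 23/4 = 5.75
  mean(Y) = (5 + 6 + 8 + 4) / 4 = 23/4 = 5.75
  x̄ = (5.75, 5.75),  deviation x̄ - mu_0 = (5.75, 5.75) - (1, 7) = (4.75, -1.25).

Step 2 — sample covariance matrix, S[i,j] = (1/(n-1)) · Σ_k (x_{k,i} - mean_i) · (x_{k,j} - mean_j), divisor n-1 = 3:
  S[X,X] = ((-1.75)·(-1.75) + (-3.75)·(-3.75) + (3.25)·(3.25) + (2.25)·(2.25)) / 3 = 32.75/3 = 10.9167
  S[X,Y] = ((-1.75)·(-0.75) + (-3.75)·(0.25) + (3.25)·(2.25) + (2.25)·(-1.75)) / 3 = 3.75/3 = 1.25
  S[Y,Y] = ((-0.75)·(-0.75) + (0.25)·(0.25) + (2.25)·(2.25) + (-1.75)·(-1.75)) / 3 = 8.75/3 = 2.9167
  S = [[10.9167, 1.25],
 [1.25, 2.9167]].

Step 3 — invert S. det(S) = 10.9167·2.9167 - (1.25)² = 30.2778.
  S^{-1} = (1/det) · [[d, -b], [-b, a]] = [[0.0963, -0.0413],
 [-0.0413, 0.3606]].

Step 4 — quadratic form (x̄ - mu_0)^T · S^{-1} · (x̄ - mu_0):
  S^{-1} · (x̄ - mu_0) = (0.5092, -0.6468),
  (x̄ - mu_0)^T · [...] = (4.75)·(0.5092) + (-1.25)·(-0.6468) = 3.2271.

Step 5 — scale by n: T² = 4 · 3.2271 = 12.9083.

T² ≈ 12.9083


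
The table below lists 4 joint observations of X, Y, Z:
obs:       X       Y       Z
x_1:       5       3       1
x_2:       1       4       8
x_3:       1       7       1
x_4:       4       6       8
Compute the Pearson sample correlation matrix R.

Step 1 — column means:
  mean(X) = (5 + 1 + 1 + 4) / 4 = 11/4 = 2.75
  mean(Y) = (3 + 4 + 7 + 6) / 4 = 20/4 = 5
  mean(Z) = (1 + 8 + 1 + 8) / 4 = 18/4 = 4.5

Step 2 — sample variances and covariances s[i,j] = (1/(n-1)) · Σ_k (x_{k,i} - mean_i) · (x_{k,j} - mean_j), with n-1 = 3:
  s[X,X] = ((2.25)·(2.25) + (-1.75)·(-1.75) + (-1.75)·(-1.75) + (1.25)·(1.25)) / 3 = 12.75/3 = 4.25
  s[X,Y] = ((2.25)·(-2) + (-1.75)·(-1) + (-1.75)·(2) + (1.25)·(1)) / 3 = -5/3 = -1.6667
  s[X,Z] = ((2.25)·(-3.5) + (-1.75)·(3.5) + (-1.75)·(-3.5) + (1.25)·(3.5)) / 3 = -3.5/3 = -1.1667
  s[Y,Y] = ((-2)·(-2) + (-1)·(-1) + (2)·(2) + (1)·(1)) / 3 = 10/3 = 3.3333
  s[Y,Z] = ((-2)·(-3.5) + (-1)·(3.5) + (2)·(-3.5) + (1)·(3.5)) / 3 = 0/3 = 0
  s[Z,Z] = ((-3.5)·(-3.5) + (3.5)·(3.5) + (-3.5)·(-3.5) + (3.5)·(3.5)) / 3 = 49/3 = 16.3333
  Sample standard deviations s_i = √(s[i,i]):
  s(X) = √(4.25) = 2.0616
  s(Y) = √(3.3333) = 1.8257
  s(Z) = √(16.3333) = 4.0415

Step 3 — r_{ij} = s_{ij} / (s_i · s_j):
  r[X,X] = 1 (diagonal).
  r[X,Y] = -1.6667 / (2.0616 · 1.8257) = -1.6667 / 3.7639 = -0.4428
  r[X,Z] = -1.1667 / (2.0616 · 4.0415) = -1.1667 / 8.3317 = -0.14
  r[Y,Y] = 1 (diagonal).
  r[Y,Z] = 0 / (1.8257 · 4.0415) = 0 / 7.3786 = 0
  r[Z,Z] = 1 (diagonal).

R is symmetric with unit diagonal. Assembling:

R = [[1, -0.4428, -0.14],
 [-0.4428, 1, 0],
 [-0.14, 0, 1]]


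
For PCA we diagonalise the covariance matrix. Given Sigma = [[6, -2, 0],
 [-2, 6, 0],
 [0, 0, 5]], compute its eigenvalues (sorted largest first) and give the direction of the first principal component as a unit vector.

Step 1 — characteristic polynomial p(λ) = det(λI - Sigma) = λ³ - tr·λ² + c_1·λ - det, where tr = trace, c_1 = sum of the principal 2×2 minors, det = det(Sigma):
  tr = 6 + 6 + 5 = 17,
  c_1 = (6·6 - (-2)²) + (6·5 - (0)²) + (6·5 - (0)²) = 32 + 30 + 30 = 92,
  det = 6·(6·5 - (0)²) - (-2)·((-2)·5 - (0)·(0)) + (0)·((-2)·(0) - 6·(0)) = 6·(30) - (-2)·(-10) + (0)·(0) = 160.
  So p(λ) = λ³ - 17λ² + 92λ - 160.
Step 2 — look for an integer root (rational root theorem: any rational root is an integer divisor of 160). Testing λ = 4:
  p(4) = 64 - 272 + 368 - 160 = 0  ✓
  Dividing out (λ - 4): p(λ) = (λ - 4)(λ² - 13λ + 40).
Step 3 — remaining eigenvalues from the quadratic λ² - 13λ + 40 = 0:
  Δ = 13² - 4·40 = 169 - 160 = 9,  λ = (13 ± √9)/2 = (13 ± 3)/2 = 8 or 5.
  Sorted: λ_1 = 8,  λ_2 = 5,  λ_3 = 4  (check: sum = 17 = tr ✓).

Step 4 — unit eigenvector for λ_1 = 8: v spans the null space of (Sigma - λ_1 I), whose rows are
  r_1 = (-2, -2, 0),  r_2 = (-2, -2, 0),  r_3 = (0, 0, -3).
  v is orthogonal to every row, so take v ∝ r_1 × r_3 = ((-2)·(-3) - (0)·(0), (0)·(0) - (-2)·(-3), (-2)·(0) - (-2)·(0)) = (6, -6, 0).
  Rescale (divide by 6): u = (1, -1, 0).
  ||u|| = √((1)² + (-1)² + (0)²) = √(2) ≈ 1.4142,  v_1 = u/||u|| ≈ (0.7071, -0.7071, 0) (||v_1|| = 1).

λ_1 = 8,  λ_2 = 5,  λ_3 = 4;  v_1 ≈ (0.7071, -0.7071, 0)


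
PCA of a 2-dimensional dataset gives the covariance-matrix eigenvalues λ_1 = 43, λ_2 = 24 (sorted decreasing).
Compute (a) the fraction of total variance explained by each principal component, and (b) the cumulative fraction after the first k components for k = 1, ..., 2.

Step 1 — total variance = trace(Sigma) = Σ λ_i = 43 + 24 = 67.

Step 2 — fraction explained by component i = λ_i / Σ λ:
  PC1: 43/67 = 0.6418
  PC2: 24/67 = 0.3582

Step 3 — cumulative fraction after k components = (λ_1 + ... + λ_k) / Σ λ:
  k = 1: 43/67 = 0.6418
  k = 2: (43 + 24)/67 = 67/67 = 1

Summary (fraction, with percent):

explained: PC1 0.6418 (64.18%), PC2 0.3582 (35.82%);  cumulative: 0.6418, 1


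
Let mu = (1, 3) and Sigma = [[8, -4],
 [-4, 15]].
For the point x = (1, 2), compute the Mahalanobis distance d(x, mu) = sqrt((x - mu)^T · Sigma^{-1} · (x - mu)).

Step 1 — centre the observation: (x - mu) = (0, -1).

Step 2 — invert Sigma. det(Sigma) = 8·15 - (-4)² = 104.
  Sigma^{-1} = (1/det) · [[d, -b], [-b, a]] = [[0.1442, 0.0385],
 [0.0385, 0.0769]].

Step 3 — form the quadratic (x - mu)^T · Sigma^{-1} · (x - mu):
  Sigma^{-1} · (x - mu) = (-0.0385, -0.0769).
  (x - mu)^T · [Sigma^{-1} · (x - mu)] = (0)·(-0.0385) + (-1)·(-0.0769) = 0.0769.

Step 4 — take square root: d = √(0.0769) ≈ 0.2774.

d(x, mu) = √(0.0769) ≈ 0.2774


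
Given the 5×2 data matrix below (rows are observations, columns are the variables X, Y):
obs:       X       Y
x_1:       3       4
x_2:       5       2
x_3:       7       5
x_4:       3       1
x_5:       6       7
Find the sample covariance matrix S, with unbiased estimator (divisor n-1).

Step 1 — column means:
  mean(X) = (3 + 5 + 7 + 3 + 6) / 5 = 24/5 = 4.8
  mean(Y) = (4 + 2 + 5 + 1 + 7) / 5 = 19/5 = 3.8

Step 2 — sample covariance S[i,j] = (1/(n-1)) · Σ_k (x_{k,i} - mean_i) · (x_{k,j} - mean_j), with n-1 = 4.
  S[X,X] = ((-1.8)·(-1.8) + (0.2)·(0.2) + (2.2)·(2.2) + (-1.8)·(-1.8) + (1.2)·(1.2)) / 4 = 12.8/4 = 3.2
  S[X,Y] = ((-1.8)·(0.2) + (0.2)·(-1.8) + (2.2)·(1.2) + (-1.8)·(-2.8) + (1.2)·(3.2)) / 4 = 10.8/4 = 2.7
  S[Y,Y] = ((0.2)·(0.2) + (-1.8)·(-1.8) + (1.2)·(1.2) + (-2.8)·(-2.8) + (3.2)·(3.2)) / 4 = 22.8/4 = 5.7

S is symmetric (S[j,i] = S[i,j]). Assembling:

S = [[3.2, 2.7],
 [2.7, 5.7]]


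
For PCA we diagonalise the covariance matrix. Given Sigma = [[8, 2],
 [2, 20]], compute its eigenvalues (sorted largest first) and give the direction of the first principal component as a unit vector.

Step 1 — characteristic polynomial of 2×2 Sigma:
  det(Sigma - λI) = λ² - trace · λ + det = 0.
  trace = 8 + 20 = 28, det = 8·20 - (2)² = 156.
Step 2 — discriminant:
  Δ = trace² - 4·det = 784 - 624 = 160.
Step 3 — eigenvalues:
  λ = (trace ± √Δ)/2 = (28 ± 12.6491)/2,
  λ_1 = 20.3246,  λ_2 = 7.6754.

Step 4 — unit eigenvector for λ_1: solve (Sigma - λ_1 I)v = 0. First row:
  (8 - 20.3246)·v_x + (2)·v_y = 0, i.e. (-12.3246)·v_x + (2)·v_y = 0,
  so v ∝ (b, λ_1 - a) = (2, 12.3246) = u.
  ||u|| = √((2)² + (12.3246)²) = √(155.8947) ≈ 12.4858,
  v_1 = u/||u|| ≈ (0.1602, 0.9871) (||v_1|| = 1).

λ_1 = 20.3246,  λ_2 = 7.6754;  v_1 ≈ (0.1602, 0.9871)


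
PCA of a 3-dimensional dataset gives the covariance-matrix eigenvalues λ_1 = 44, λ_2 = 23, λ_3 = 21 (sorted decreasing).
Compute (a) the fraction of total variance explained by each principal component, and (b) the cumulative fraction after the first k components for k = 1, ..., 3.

Step 1 — total variance = trace(Sigma) = Σ λ_i = 44 + 23 + 21 = 88.

Step 2 — fraction explained by component i = λ_i / Σ λ:
  PC1: 44/88 = 0.5
  PC2: 23/88 = 0.2614
  PC3: 21/88 = 0.2386

Step 3 — cumulative fraction after k components = (λ_1 + ... + λ_k) / Σ λ:
  k = 1: 44/88 = 0.5
  k = 2: (44 + 23)/88 = 67/88 = 0.7614
  k = 3: (44 + 23 + 21)/88 = 88/88 = 1

Summary (fraction, with percent):

explained: PC1 0.5 (50%), PC2 0.2614 (26.14%), PC3 0.2386 (23.86%);  cumulative: 0.5, 0.7614, 1
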